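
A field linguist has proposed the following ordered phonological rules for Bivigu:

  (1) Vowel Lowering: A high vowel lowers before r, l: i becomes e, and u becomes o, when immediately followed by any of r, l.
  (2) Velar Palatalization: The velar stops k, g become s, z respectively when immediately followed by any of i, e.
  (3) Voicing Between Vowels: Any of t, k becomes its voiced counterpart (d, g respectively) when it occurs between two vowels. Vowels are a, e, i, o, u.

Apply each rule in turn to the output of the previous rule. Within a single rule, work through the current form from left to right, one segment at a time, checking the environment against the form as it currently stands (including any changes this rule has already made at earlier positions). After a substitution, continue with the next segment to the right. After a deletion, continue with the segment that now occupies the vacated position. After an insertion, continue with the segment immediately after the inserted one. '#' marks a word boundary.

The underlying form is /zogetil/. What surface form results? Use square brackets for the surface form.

(1) Vowel Lowering: [zogetil] → [zogetel]
(2) Velar Palatalization: [zogetel] → [zozetel]
(3) Voicing Between Vowels: [zozetel] → [zozedel]

[zozedel]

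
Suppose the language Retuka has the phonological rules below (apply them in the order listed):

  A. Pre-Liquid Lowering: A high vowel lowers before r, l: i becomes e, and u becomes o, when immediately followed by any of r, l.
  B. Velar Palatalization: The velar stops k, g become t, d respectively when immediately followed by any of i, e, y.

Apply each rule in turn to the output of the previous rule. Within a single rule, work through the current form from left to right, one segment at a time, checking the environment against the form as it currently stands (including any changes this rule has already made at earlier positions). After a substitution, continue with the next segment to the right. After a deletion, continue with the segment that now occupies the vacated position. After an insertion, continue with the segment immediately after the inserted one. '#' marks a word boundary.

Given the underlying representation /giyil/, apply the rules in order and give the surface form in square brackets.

A Pre-Liquid Lowering: [giyil] → [giyel]
B Velar Palatalization: [giyel] → [diyel]

[diyel]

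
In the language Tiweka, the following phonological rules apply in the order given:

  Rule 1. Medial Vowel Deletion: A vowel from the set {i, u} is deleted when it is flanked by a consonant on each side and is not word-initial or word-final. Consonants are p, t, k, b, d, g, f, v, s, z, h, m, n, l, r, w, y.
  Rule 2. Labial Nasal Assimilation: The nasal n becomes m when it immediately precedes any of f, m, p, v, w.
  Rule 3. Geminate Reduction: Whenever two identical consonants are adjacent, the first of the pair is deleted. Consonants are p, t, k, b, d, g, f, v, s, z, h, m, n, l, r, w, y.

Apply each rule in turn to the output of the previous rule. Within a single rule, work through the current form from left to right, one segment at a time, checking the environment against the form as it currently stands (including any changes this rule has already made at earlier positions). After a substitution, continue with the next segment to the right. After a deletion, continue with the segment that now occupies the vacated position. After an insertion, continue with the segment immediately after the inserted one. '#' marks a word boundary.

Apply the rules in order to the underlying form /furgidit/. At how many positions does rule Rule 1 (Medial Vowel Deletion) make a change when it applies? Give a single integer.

Rule 1 Medial Vowel Deletion: [furgidit] → [frgdt]
Rule 2 Labial Nasal Assimilation: no change — [frgdt]
Rule 3 Geminate Reduction: no change — [frgdt]
Rule Rule 1 changed 3 position(s).

3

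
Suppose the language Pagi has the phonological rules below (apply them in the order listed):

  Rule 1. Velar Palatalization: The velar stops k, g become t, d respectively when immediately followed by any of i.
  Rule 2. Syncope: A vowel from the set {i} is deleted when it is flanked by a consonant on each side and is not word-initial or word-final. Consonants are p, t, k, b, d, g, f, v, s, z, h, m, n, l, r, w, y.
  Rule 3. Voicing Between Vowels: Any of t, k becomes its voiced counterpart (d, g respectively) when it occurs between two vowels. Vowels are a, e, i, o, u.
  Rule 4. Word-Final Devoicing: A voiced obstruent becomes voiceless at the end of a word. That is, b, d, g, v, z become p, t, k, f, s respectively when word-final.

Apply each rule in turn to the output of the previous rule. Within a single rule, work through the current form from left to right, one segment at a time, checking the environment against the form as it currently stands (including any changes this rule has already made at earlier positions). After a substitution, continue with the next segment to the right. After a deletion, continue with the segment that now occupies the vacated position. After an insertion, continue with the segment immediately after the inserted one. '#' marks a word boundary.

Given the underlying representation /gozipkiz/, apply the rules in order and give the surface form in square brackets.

Rule 1 Velar Palatalization: [gozipkiz] → [goziptiz]
Rule 2 Syncope: [goziptiz] → [gozptz]
Rule 3 Voicing Between Vowels: no change — [gozptz]
Rule 4 Word-Final Devoicing: [gozptz] → [gozpts]

[gozpts]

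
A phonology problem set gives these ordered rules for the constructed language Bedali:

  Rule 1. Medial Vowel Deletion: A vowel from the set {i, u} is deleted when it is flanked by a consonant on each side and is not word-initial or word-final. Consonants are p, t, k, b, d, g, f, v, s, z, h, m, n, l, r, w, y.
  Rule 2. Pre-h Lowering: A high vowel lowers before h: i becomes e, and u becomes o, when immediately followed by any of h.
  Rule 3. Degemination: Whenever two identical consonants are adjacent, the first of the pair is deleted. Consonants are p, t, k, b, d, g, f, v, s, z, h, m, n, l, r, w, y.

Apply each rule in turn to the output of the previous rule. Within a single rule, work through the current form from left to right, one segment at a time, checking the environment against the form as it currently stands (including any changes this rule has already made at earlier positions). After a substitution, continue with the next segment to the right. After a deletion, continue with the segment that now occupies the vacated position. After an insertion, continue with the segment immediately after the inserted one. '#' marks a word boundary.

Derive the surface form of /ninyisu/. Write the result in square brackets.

[nysu]

Rule 1 Medial Vowel Deletion: [ninyisu] → [nnysu]
Rule 2 Pre-h Lowering: no change — [nnysu]
Rule 3 Degemination: [nnysu] → [nysu]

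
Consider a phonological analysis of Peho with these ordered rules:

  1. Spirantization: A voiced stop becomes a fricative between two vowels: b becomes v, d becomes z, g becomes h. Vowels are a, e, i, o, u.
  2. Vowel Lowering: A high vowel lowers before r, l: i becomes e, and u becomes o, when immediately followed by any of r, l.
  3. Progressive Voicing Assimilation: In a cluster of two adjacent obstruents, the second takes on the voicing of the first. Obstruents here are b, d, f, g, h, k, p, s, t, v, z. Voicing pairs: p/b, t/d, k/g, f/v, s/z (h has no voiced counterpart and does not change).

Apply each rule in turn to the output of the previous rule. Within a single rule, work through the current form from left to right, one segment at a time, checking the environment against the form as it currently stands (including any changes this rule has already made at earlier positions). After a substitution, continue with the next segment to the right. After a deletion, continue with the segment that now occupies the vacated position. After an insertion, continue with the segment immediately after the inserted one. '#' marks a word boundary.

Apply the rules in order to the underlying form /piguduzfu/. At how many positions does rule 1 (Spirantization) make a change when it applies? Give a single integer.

2

1 Spirantization: [piguduzfu] → [pihuzuzfu]
2 Vowel Lowering: no change — [pihuzuzfu]
3 Progressive Voicing Assimilation: [pihuzuzfu] → [pihuzuzvu]
Rule 1 changed 2 position(s).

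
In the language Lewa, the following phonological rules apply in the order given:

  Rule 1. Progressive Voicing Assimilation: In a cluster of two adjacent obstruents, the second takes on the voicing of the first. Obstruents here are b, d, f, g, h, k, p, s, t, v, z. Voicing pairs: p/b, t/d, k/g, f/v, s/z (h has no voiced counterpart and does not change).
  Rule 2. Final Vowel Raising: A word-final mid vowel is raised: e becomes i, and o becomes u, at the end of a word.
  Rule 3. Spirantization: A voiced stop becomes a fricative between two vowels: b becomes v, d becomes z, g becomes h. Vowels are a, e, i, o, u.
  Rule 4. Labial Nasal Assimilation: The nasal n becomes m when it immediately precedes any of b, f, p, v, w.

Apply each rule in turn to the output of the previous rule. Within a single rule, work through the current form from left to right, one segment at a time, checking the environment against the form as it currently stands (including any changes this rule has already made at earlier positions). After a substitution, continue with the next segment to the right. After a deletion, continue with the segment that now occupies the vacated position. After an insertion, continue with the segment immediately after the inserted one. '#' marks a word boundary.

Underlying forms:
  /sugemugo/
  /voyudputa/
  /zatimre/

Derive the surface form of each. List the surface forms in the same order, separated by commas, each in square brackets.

[suhemuhu], [voyudbuta], [zatimri]

/sugemugo/:
  Rule 1 Progressive Voicing Assimilation: no change — [sugemugo]
  Rule 2 Final Vowel Raising: [sugemugo] → [sugemugu]
  Rule 3 Spirantization: [sugemugu] → [suhemuhu]
  Rule 4 Labial Nasal Assimilation: no change — [suhemuhu]
/voyudputa/:
  Rule 1 Progressive Voicing Assimilation: [voyudputa] → [voyudbuta]
  Rule 2 Final Vowel Raising: no change — [voyudbuta]
  Rule 3 Spirantization: no change — [voyudbuta]
  Rule 4 Labial Nasal Assimilation: no change — [voyudbuta]
/zatimre/:
  Rule 1 Progressive Voicing Assimilation: no change — [zatimre]
  Rule 2 Final Vowel Raising: [zatimre] → [zatimri]
  Rule 3 Spirantization: no change — [zatimri]
  Rule 4 Labial Nasal Assimilation: no change — [zatimri]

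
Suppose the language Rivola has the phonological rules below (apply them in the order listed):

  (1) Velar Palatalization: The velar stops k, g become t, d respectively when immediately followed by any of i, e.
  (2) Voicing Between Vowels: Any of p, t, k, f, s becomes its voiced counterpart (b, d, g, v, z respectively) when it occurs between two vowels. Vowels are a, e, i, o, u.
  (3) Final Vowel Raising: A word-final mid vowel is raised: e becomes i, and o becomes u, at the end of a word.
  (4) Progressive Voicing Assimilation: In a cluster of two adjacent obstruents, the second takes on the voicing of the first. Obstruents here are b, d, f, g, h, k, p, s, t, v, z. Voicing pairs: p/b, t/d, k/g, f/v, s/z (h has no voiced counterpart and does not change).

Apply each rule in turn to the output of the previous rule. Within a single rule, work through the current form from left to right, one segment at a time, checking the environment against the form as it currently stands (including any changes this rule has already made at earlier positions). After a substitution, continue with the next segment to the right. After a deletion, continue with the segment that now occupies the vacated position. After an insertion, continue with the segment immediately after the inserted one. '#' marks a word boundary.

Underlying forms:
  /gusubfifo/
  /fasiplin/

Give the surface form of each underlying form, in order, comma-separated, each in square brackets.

[guzubvivu], [faziplin]

/gusubfifo/:
  (1) Velar Palatalization: no change — [gusubfifo]
  (2) Voicing Between Vowels: [gusubfifo] → [guzubfivo]
  (3) Final Vowel Raising: [guzubfivo] → [guzubfivu]
  (4) Progressive Voicing Assimilation: [guzubfivu] → [guzubvivu]
/fasiplin/:
  (1) Velar Palatalization: no change — [fasiplin]
  (2) Voicing Between Vowels: [fasiplin] → [faziplin]
  (3) Final Vowel Raising: no change — [faziplin]
  (4) Progressive Voicing Assimilation: no change — [faziplin]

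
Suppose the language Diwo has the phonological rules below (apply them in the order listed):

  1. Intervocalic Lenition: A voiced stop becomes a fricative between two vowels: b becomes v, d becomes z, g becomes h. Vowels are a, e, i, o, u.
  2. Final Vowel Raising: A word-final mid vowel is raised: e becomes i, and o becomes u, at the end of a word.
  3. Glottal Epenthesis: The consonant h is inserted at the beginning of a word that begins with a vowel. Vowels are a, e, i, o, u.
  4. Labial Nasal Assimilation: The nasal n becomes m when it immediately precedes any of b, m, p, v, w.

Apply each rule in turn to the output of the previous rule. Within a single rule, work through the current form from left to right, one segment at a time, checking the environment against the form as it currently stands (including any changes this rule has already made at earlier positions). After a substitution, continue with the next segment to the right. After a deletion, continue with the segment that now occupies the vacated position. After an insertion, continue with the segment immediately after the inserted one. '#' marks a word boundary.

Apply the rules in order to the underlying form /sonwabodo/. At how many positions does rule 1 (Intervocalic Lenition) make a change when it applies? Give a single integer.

1 Intervocalic Lenition: [sonwabodo] → [sonwavozo]
2 Final Vowel Raising: [sonwavozo] → [sonwavozu]
3 Glottal Epenthesis: no change — [sonwavozu]
4 Labial Nasal Assimilation: [sonwavozu] → [somwavozu]
Rule 1 changed 2 position(s).

2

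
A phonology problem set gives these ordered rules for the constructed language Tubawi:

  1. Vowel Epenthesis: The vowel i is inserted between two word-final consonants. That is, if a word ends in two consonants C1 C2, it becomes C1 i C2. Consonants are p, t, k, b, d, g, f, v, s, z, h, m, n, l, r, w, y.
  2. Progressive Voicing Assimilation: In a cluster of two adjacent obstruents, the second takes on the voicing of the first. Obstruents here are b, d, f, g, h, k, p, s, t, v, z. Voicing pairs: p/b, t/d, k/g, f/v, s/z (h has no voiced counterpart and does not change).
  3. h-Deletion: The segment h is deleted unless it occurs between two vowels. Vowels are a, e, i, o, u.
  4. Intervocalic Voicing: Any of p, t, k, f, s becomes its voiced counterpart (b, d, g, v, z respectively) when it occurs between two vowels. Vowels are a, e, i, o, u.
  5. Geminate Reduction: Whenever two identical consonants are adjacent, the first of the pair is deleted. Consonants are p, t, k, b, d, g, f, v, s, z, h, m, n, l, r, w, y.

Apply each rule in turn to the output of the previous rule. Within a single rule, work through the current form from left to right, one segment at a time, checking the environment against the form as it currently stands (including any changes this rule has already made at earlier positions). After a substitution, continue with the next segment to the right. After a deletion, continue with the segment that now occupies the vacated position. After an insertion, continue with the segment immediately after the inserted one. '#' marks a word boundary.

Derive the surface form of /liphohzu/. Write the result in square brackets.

1 Vowel Epenthesis: no change — [liphohzu]
2 Progressive Voicing Assimilation: [liphohzu] → [liphohsu]
3 h-Deletion: [liphohsu] → [liposu]
4 Intervocalic Voicing: [liposu] → [libozu]
5 Geminate Reduction: no change — [libozu]

[libozu]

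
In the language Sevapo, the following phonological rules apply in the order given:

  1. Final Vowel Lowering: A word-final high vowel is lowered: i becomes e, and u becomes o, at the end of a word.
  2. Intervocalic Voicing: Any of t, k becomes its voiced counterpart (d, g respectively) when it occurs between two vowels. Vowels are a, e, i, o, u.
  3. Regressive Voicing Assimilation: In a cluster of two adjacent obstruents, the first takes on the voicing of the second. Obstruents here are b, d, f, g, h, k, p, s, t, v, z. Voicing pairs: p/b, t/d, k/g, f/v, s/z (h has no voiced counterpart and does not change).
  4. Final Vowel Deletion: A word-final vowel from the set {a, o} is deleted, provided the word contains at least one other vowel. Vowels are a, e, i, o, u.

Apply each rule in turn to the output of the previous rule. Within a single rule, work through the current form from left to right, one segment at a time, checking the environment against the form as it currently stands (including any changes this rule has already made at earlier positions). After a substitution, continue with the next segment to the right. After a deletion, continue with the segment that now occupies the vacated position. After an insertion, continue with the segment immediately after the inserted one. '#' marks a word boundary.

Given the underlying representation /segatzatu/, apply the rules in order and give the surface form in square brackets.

1 Final Vowel Lowering: [segatzatu] → [segatzato]
2 Intervocalic Voicing: [segatzato] → [segatzado]
3 Regressive Voicing Assimilation: [segatzado] → [segadzado]
4 Final Vowel Deletion: [segadzado] → [segadzad]

[segadzad]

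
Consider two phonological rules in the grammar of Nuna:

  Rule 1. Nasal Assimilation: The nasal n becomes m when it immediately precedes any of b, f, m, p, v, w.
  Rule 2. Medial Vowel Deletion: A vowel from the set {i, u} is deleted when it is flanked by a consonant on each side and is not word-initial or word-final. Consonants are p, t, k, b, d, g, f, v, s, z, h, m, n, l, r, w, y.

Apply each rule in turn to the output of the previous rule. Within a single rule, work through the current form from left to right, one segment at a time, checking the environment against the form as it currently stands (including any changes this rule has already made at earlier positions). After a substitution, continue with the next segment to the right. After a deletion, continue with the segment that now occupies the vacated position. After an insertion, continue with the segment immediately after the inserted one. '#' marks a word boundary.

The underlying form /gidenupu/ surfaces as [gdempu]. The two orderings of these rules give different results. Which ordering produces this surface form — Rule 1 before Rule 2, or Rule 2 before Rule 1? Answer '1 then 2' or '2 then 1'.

2 then 1

Order 1 then 2:
  1 Nasal Assimilation: no change — [gidenupu]
  2 Medial Vowel Deletion: [gidenupu] → [gdenpu]
  result: [gdenpu]
Order 2 then 1:
  2 Medial Vowel Deletion: [gidenupu] → [gdenpu]
  1 Nasal Assimilation: [gdenpu] → [gdempu]
  result: [gdempu]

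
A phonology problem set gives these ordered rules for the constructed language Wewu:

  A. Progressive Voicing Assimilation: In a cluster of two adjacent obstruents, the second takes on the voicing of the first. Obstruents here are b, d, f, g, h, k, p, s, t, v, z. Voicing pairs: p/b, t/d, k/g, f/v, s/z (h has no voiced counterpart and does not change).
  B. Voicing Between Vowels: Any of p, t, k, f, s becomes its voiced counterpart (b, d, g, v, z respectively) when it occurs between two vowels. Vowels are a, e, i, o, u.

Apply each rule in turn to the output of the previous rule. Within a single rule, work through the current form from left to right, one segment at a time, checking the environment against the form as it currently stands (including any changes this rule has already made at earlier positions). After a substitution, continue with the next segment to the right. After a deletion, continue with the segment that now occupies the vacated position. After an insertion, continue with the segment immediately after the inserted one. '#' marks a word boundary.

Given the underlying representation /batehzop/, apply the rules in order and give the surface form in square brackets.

[badehsop]

A Progressive Voicing Assimilation: [batehzop] → [batehsop]
B Voicing Between Vowels: [batehsop] → [badehsop]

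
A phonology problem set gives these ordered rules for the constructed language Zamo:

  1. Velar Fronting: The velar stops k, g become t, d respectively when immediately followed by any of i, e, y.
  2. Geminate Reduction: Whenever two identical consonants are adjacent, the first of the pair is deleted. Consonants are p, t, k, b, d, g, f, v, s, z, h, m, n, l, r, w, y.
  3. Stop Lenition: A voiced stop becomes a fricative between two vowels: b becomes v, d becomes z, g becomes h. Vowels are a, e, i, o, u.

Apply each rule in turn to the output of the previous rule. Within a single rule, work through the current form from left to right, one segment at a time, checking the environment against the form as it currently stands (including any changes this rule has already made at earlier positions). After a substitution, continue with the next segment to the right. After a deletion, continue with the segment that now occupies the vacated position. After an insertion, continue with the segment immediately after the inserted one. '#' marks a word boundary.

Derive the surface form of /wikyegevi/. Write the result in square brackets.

1 Velar Fronting: [wikyegevi] → [wityedevi]
2 Geminate Reduction: no change — [wityedevi]
3 Stop Lenition: [wityedevi] → [wityezevi]

[wityezevi]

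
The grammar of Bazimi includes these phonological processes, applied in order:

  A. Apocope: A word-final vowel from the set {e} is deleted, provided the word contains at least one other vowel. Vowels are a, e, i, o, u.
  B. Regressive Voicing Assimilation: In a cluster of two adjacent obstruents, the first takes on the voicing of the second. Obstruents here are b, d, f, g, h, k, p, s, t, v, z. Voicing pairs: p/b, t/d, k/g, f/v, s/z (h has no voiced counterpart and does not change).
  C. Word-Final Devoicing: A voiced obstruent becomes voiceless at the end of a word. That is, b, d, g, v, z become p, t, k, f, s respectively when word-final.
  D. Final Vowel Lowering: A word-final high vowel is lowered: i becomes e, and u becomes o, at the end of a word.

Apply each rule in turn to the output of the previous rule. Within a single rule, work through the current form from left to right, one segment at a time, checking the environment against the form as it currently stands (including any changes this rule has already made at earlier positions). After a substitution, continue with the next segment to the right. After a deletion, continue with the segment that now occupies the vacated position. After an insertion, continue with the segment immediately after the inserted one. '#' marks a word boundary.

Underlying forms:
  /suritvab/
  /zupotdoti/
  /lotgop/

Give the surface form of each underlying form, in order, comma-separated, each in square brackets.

[suridvap], [zupoddote], [lodgop]

/suritvab/:
  A Apocope: no change — [suritvab]
  B Regressive Voicing Assimilation: [suritvab] → [suridvab]
  C Word-Final Devoicing: [suridvab] → [suridvap]
  D Final Vowel Lowering: no change — [suridvap]
/zupotdoti/:
  A Apocope: no change — [zupotdoti]
  B Regressive Voicing Assimilation: [zupotdoti] → [zupoddoti]
  C Word-Final Devoicing: no change — [zupoddoti]
  D Final Vowel Lowering: [zupoddoti] → [zupoddote]
/lotgop/:
  A Apocope: no change — [lotgop]
  B Regressive Voicing Assimilation: [lotgop] → [lodgop]
  C Word-Final Devoicing: no change — [lodgop]
  D Final Vowel Lowering: no change — [lodgop]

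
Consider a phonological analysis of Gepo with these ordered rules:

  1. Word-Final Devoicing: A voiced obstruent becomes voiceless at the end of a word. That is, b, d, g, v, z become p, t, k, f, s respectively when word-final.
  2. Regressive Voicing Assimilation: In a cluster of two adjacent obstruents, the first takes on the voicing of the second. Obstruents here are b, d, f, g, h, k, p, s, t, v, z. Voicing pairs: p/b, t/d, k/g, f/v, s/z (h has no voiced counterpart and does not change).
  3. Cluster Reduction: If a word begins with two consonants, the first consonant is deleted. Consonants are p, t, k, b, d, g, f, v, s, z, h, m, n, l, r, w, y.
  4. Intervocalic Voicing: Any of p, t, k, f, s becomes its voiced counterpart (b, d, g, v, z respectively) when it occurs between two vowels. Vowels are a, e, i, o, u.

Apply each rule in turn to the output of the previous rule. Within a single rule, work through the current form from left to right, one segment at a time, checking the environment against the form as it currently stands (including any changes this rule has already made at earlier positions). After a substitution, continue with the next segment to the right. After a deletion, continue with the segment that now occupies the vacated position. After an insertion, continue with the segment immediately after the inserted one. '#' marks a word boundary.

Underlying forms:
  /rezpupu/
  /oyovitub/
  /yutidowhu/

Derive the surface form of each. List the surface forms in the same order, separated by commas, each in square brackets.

/rezpupu/:
  1 Word-Final Devoicing: no change — [rezpupu]
  2 Regressive Voicing Assimilation: [rezpupu] → [respupu]
  3 Cluster Reduction: no change — [respupu]
  4 Intervocalic Voicing: [respupu] → [respubu]
/oyovitub/:
  1 Word-Final Devoicing: [oyovitub] → [oyovitup]
  2 Regressive Voicing Assimilation: no change — [oyovitup]
  3 Cluster Reduction: no change — [oyovitup]
  4 Intervocalic Voicing: [oyovitup] → [oyovidup]
/yutidowhu/:
  1 Word-Final Devoicing: no change — [yutidowhu]
  2 Regressive Voicing Assimilation: no change — [yutidowhu]
  3 Cluster Reduction: no change — [yutidowhu]
  4 Intervocalic Voicing: [yutidowhu] → [yudidowhu]

[respubu], [oyovidup], [yudidowhu]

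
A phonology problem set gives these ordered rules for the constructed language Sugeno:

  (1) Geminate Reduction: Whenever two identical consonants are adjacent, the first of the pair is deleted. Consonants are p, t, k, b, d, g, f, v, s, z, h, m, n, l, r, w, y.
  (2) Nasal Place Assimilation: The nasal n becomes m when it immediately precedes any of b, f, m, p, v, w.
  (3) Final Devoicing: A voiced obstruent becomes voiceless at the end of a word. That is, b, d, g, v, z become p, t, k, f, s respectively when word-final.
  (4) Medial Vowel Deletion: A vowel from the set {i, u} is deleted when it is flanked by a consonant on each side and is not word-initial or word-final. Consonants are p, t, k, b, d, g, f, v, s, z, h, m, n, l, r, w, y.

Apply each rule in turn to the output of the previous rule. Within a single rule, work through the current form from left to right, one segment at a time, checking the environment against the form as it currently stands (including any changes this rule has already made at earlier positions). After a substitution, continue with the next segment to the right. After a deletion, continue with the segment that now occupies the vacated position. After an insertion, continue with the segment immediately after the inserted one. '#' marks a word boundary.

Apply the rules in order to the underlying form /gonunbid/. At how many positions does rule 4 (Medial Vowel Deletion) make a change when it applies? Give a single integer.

2

(1) Geminate Reduction: no change — [gonunbid]
(2) Nasal Place Assimilation: [gonunbid] → [gonumbid]
(3) Final Devoicing: [gonumbid] → [gonumbit]
(4) Medial Vowel Deletion: [gonumbit] → [gonmbt]
Rule 4 changed 2 position(s).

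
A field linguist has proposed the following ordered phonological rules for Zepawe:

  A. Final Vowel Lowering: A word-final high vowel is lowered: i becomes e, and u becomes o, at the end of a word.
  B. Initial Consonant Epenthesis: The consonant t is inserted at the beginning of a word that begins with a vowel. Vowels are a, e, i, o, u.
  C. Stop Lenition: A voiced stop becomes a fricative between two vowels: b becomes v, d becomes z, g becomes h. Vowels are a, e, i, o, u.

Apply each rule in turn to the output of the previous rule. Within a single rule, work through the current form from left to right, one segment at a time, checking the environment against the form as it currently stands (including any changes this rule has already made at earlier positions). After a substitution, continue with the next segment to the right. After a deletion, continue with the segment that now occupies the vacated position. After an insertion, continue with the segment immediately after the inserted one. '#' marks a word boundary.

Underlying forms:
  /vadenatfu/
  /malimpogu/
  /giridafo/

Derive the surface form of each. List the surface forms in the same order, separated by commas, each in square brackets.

[vazenatfo], [malimpoho], [girizafo]

/vadenatfu/:
  A Final Vowel Lowering: [vadenatfu] → [vadenatfo]
  B Initial Consonant Epenthesis: no change — [vadenatfo]
  C Stop Lenition: [vadenatfo] → [vazenatfo]
/malimpogu/:
  A Final Vowel Lowering: [malimpogu] → [malimpogo]
  B Initial Consonant Epenthesis: no change — [malimpogo]
  C Stop Lenition: [malimpogo] → [malimpoho]
/giridafo/:
  A Final Vowel Lowering: no change — [giridafo]
  B Initial Consonant Epenthesis: no change — [giridafo]
  C Stop Lenition: [giridafo] → [girizafo]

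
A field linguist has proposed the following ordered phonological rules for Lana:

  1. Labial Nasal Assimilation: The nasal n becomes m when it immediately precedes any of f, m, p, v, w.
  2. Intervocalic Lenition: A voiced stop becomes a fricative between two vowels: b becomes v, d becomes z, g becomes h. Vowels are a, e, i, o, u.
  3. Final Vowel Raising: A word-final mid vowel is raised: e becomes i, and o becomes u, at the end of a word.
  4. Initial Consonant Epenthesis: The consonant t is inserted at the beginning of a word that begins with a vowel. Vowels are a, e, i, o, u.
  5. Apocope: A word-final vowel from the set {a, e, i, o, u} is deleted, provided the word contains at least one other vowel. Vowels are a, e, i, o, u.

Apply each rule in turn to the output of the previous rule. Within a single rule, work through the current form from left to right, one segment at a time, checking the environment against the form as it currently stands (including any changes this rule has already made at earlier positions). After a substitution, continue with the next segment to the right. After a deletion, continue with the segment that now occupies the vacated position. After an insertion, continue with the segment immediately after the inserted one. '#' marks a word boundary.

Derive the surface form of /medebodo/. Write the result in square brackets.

[mezevoz]

1 Labial Nasal Assimilation: no change — [medebodo]
2 Intervocalic Lenition: [medebodo] → [mezevozo]
3 Final Vowel Raising: [mezevozo] → [mezevozu]
4 Initial Consonant Epenthesis: no change — [mezevozu]
5 Apocope: [mezevozu] → [mezevoz]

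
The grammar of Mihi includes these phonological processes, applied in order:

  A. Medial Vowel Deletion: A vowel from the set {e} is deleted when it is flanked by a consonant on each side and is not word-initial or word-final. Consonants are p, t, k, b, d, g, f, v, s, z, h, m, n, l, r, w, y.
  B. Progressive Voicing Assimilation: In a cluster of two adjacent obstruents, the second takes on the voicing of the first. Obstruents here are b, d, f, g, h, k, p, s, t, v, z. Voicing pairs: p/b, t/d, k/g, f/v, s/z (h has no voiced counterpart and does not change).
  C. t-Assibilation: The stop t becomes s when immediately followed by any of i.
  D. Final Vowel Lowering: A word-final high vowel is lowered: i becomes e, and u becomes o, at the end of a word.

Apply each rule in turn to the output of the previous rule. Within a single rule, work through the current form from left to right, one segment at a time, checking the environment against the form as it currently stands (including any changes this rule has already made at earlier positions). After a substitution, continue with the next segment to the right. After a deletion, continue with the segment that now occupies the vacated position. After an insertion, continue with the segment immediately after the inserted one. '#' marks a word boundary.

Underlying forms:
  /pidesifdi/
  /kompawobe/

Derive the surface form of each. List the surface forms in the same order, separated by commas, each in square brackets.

/pidesifdi/:
  A Medial Vowel Deletion: [pidesifdi] → [pidsifdi]
  B Progressive Voicing Assimilation: [pidsifdi] → [pidzifti]
  C t-Assibilation: [pidzifti] → [pidzifsi]
  D Final Vowel Lowering: [pidzifsi] → [pidzifse]
/kompawobe/:
  A Medial Vowel Deletion: no change — [kompawobe]
  B Progressive Voicing Assimilation: no change — [kompawobe]
  C t-Assibilation: no change — [kompawobe]
  D Final Vowel Lowering: no change — [kompawobe]

[pidzifse], [kompawobe]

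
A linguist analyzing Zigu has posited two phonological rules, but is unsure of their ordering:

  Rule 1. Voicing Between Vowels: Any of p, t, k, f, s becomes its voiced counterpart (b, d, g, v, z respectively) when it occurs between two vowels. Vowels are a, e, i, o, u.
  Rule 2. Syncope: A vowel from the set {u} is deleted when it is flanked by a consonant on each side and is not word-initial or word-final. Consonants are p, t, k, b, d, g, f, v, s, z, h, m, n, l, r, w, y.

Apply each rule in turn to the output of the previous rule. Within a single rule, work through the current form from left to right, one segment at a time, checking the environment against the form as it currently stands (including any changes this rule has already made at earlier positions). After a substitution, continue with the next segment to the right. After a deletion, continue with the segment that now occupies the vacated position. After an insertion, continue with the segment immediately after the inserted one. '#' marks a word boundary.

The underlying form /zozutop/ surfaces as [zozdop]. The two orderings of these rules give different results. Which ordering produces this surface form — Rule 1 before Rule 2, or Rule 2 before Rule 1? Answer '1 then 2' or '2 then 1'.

1 then 2

Order 1 then 2:
  1 Voicing Between Vowels: [zozutop] → [zozudop]
  2 Syncope: [zozudop] → [zozdop]
  result: [zozdop]
Order 2 then 1:
  2 Syncope: [zozutop] → [zoztop]
  1 Voicing Between Vowels: no change — [zoztop]
  result: [zoztop]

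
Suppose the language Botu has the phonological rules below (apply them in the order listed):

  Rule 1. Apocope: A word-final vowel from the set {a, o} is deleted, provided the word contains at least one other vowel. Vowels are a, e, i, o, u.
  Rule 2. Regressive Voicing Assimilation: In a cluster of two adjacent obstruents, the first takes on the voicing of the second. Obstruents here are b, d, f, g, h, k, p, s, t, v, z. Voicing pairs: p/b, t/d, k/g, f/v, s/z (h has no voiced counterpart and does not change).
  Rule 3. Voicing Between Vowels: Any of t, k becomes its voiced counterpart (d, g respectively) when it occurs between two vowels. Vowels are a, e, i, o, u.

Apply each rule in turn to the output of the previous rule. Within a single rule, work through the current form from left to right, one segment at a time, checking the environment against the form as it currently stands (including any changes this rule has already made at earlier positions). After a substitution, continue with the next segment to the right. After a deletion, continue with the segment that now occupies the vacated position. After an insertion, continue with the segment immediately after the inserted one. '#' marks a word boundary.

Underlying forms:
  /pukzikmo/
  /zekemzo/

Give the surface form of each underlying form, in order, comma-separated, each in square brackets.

[pugzikm], [zegemz]

/pukzikmo/:
  Rule 1 Apocope: [pukzikmo] → [pukzikm]
  Rule 2 Regressive Voicing Assimilation: [pukzikm] → [pugzikm]
  Rule 3 Voicing Between Vowels: no change — [pugzikm]
/zekemzo/:
  Rule 1 Apocope: [zekemzo] → [zekemz]
  Rule 2 Regressive Voicing Assimilation: no change — [zekemz]
  Rule 3 Voicing Between Vowels: [zekemz] → [zegemz]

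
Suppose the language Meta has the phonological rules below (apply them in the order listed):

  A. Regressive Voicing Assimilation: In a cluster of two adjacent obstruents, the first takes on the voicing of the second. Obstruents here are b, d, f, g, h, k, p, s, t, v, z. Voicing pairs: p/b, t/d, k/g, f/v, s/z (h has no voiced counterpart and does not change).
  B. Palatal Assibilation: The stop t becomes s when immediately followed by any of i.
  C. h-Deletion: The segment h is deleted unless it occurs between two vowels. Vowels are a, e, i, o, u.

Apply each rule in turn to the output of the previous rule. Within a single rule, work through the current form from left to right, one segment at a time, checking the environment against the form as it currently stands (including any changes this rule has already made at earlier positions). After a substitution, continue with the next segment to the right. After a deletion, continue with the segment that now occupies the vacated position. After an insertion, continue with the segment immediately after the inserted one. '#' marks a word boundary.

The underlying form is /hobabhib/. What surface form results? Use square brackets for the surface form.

A Regressive Voicing Assimilation: [hobabhib] → [hobaphib]
B Palatal Assibilation: no change — [hobaphib]
C h-Deletion: [hobaphib] → [obapib]

[obapib]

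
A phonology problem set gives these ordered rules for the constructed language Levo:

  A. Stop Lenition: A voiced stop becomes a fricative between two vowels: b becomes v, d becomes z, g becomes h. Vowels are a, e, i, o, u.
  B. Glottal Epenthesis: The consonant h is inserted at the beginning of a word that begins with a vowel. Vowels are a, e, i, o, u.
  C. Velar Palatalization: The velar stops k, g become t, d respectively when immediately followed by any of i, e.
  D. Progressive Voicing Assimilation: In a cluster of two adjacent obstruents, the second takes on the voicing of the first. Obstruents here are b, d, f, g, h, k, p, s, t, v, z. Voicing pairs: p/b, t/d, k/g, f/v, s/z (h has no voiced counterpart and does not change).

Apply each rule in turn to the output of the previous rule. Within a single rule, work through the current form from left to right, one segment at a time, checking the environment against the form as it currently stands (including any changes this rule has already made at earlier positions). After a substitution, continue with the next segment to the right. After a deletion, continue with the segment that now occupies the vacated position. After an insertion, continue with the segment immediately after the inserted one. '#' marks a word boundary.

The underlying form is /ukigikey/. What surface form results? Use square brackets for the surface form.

A Stop Lenition: [ukigikey] → [ukihikey]
B Glottal Epenthesis: [ukihikey] → [hukihikey]
C Velar Palatalization: [hukihikey] → [hutihitey]
D Progressive Voicing Assimilation: no change — [hutihitey]

[hutihitey]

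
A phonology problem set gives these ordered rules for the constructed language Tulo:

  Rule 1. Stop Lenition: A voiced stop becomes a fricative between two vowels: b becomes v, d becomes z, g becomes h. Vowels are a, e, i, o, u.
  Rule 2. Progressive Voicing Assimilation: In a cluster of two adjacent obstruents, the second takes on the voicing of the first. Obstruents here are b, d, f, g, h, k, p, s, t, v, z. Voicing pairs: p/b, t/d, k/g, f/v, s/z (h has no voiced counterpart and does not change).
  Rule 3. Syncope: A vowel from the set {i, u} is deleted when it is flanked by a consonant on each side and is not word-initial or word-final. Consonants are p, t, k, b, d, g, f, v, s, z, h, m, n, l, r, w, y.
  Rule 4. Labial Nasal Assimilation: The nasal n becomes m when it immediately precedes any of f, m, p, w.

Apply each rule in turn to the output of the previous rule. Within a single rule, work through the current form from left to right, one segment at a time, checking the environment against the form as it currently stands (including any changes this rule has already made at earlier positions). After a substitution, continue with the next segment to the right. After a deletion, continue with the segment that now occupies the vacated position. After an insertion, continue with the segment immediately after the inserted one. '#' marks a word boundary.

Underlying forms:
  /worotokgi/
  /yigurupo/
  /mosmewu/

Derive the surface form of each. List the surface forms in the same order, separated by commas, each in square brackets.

/worotokgi/:
  Rule 1 Stop Lenition: no change — [worotokgi]
  Rule 2 Progressive Voicing Assimilation: [worotokgi] → [worotokki]
  Rule 3 Syncope: no change — [worotokki]
  Rule 4 Labial Nasal Assimilation: no change — [worotokki]
/yigurupo/:
  Rule 1 Stop Lenition: [yigurupo] → [yihurupo]
  Rule 2 Progressive Voicing Assimilation: no change — [yihurupo]
  Rule 3 Syncope: [yihurupo] → [yhrpo]
  Rule 4 Labial Nasal Assimilation: no change — [yhrpo]
/mosmewu/:
  Rule 1 Stop Lenition: no change — [mosmewu]
  Rule 2 Progressive Voicing Assimilation: no change — [mosmewu]
  Rule 3 Syncope: no change — [mosmewu]
  Rule 4 Labial Nasal Assimilation: no change — [mosmewu]

[worotokki], [yhrpo], [mosmewu]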